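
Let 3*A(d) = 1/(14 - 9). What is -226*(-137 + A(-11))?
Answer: 464204/15 ≈ 30947.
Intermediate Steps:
A(d) = 1/15 (A(d) = 1/(3*(14 - 9)) = (⅓)/5 = (⅓)*(⅕) = 1/15)
-226*(-137 + A(-11)) = -226*(-137 + 1/15) = -226*(-2054/15) = 464204/15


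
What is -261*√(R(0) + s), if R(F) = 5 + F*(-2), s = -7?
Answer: -261*I*√2 ≈ -369.11*I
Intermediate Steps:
R(F) = 5 - 2*F
-261*√(R(0) + s) = -261*√((5 - 2*0) - 7) = -261*√((5 + 0) - 7) = -261*√(5 - 7) = -261*I*√2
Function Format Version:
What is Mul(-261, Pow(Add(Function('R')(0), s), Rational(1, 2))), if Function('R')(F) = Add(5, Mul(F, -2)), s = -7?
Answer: Mul(-261, I, Pow(2, Rational(1, 2))) ≈ Mul(-369.11, I)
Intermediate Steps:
Function('R')(F) = Add(5, Mul(-2, F))
Mul(-261, Pow(Add(Function('R')(0), s), Rational(1, 2))) = Mul(-261, Pow(Add(Add(5, Mul(-2, 0)), -7), Rational(1, 2))) = Mul(-261, Pow(Add(Add(5, 0), -7), Rational(1, 2))) = Mul(-261, Pow(Add(5, -7), Rational(1, 2))) = Mul(-261, Pow(-2, Rational(1, 2))) = Mul(-261, Mul(I, Pow(2, Rational(1, 2)))) = Mul(-261, I, Pow(2, Rational(1, 2)))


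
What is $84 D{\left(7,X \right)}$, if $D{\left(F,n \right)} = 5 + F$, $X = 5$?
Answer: $1008$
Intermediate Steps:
$84 D{\left(7,X \right)} = 84 \left(5 + 7\right) = 84 \cdot 12 = 1008$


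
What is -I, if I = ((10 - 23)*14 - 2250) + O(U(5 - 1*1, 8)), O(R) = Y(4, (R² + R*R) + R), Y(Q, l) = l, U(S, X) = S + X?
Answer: 2132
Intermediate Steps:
O(R) = R + 2*R² (O(R) = (R² + R*R) + R = (R² + R²) + R = 2*R² + R = R + 2*R²)
I = -2132 (I = ((10 - 23)*14 - 2250) + ((5 - 1*1) + 8)*(1 + 2*((5 - 1*1) + 8)) = (-13*14 - 2250) + ((5 - 1) + 8)*(1 + 2*((5 - 1) + 8)) = (-182 - 2250) + (4 + 8)*(1 + 2*(4 + 8)) = -2432 + 12*(1 + 2*12) = -2432 + 12*(1 + 24) = -2432 + 12*25 = -2432 + 300 = -2132)
-I = -1*(-2132) = 2132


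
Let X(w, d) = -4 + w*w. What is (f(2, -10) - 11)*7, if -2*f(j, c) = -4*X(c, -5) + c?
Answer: 1302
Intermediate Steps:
X(w, d) = -4 + w**2
f(j, c) = -8 + 2*c**2 - c/2 (f(j, c) = -(-4*(-4 + c**2) + c)/2 = -((16 - 4*c**2) + c)/2 = -(16 + c - 4*c**2)/2 = -8 + 2*c**2 - c/2)
(f(2, -10) - 11)*7 = ((-8 + 2*(-10)**2 - 1/2*(-10)) - 11)*7 = ((-8 + 2*100 + 5) - 11)*7 = ((-8 + 200 + 5) - 11)*7 = (197 - 11)*7 = 186*7 = 1302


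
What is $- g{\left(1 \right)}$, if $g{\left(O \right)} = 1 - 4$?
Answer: $3$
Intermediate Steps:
$g{\left(O \right)} = -3$ ($g{\left(O \right)} = 1 - 4 = -3$)
$- g{\left(1 \right)} = \left(-1\right) \left(-3\right) = 3$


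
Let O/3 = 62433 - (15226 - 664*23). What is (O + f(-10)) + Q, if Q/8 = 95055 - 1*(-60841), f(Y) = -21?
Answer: 1434584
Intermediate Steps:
Q = 1247168 (Q = 8*(95055 - 1*(-60841)) = 8*(95055 + 60841) = 8*155896 = 1247168)
O = 187437 (O = 3*(62433 - (15226 - 664*23)) = 3*(62433 - (15226 - 1*15272)) = 3*(62433 - (15226 - 15272)) = 3*(62433 - 1*(-46)) = 3*(62433 + 46) = 3*62479 = 187437)
(O + f(-10)) + Q = (187437 - 21) + 1247168 = 187416 + 1247168 = 1434584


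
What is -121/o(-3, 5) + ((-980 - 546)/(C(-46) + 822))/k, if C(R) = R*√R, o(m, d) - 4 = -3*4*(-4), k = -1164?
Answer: -566718758/243694555 + 17549*I*√46/224948820 ≈ -2.3255 + 0.00052911*I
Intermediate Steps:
o(m, d) = 52 (o(m, d) = 4 - 3*4*(-4) = 4 - 12*(-4) = 4 + 48 = 52)
C(R) = R^(3/2)
-121/o(-3, 5) + ((-980 - 546)/(C(-46) + 822))/k = -121/52 + ((-980 - 546)/((-46)^(3/2) + 822))/(-1164) = -121*1/52 - 1526/(-46*I*√46 + 822)*(-1/1164) = -121/52 - 1526/(822 - 46*I*√46)*(-1/1164) = -121/52 + 763/(582*(822 - 46*I*√46))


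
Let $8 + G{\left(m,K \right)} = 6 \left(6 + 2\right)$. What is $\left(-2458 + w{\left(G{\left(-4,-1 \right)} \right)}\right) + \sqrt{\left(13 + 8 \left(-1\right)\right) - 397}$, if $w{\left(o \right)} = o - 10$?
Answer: $-2428 + 14 i \sqrt{2} \approx -2428.0 + 19.799 i$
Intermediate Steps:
$G{\left(m,K \right)} = 40$ ($G{\left(m,K \right)} = -8 + 6 \left(6 + 2\right) = -8 + 6 \cdot 8 = -8 + 48 = 40$)
$w{\left(o \right)} = -10 + o$
$\left(-2458 + w{\left(G{\left(-4,-1 \right)} \right)}\right) + \sqrt{\left(13 + 8 \left(-1\right)\right) - 397} = \left(-2458 + \left(-10 + 40\right)\right) + \sqrt{\left(13 + 8 \left(-1\right)\right) - 397} = \left(-2458 + 30\right) + \sqrt{\left(13 - 8\right) - 397} = -2428 + \sqrt{5 - 397} = -2428 + \sqrt{-392} = -2428 + 14 i \sqrt{2}$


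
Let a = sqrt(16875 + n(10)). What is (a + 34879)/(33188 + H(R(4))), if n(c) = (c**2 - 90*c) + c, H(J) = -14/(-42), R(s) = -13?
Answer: 104637/99565 + 3*sqrt(16085)/99565 ≈ 1.0548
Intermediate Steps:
H(J) = 1/3 (H(J) = -14*(-1/42) = 1/3)
n(c) = c**2 - 89*c
a = sqrt(16085) (a = sqrt(16875 + 10*(-89 + 10)) = sqrt(16875 + 10*(-79)) = sqrt(16875 - 790) = sqrt(16085) ≈ 126.83)
(a + 34879)/(33188 + H(R(4))) = (sqrt(16085) + 34879)/(33188 + 1/3) = (34879 + sqrt(16085))/(99565/3) = (34879 + sqrt(16085))*(3/99565) = 104637/99565 + 3*sqrt(16085)/99565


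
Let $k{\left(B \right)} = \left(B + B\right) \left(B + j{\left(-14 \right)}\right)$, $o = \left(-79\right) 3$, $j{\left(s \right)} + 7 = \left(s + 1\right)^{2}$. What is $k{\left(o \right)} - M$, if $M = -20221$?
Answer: $55771$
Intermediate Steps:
$j{\left(s \right)} = -7 + \left(1 + s\right)^{2}$ ($j{\left(s \right)} = -7 + \left(s + 1\right)^{2} = -7 + \left(1 + s\right)^{2}$)
$o = -237$
$k{\left(B \right)} = 2 B \left(162 + B\right)$ ($k{\left(B \right)} = \left(B + B\right) \left(B - \left(7 - \left(1 - 14\right)^{2}\right)\right) = 2 B \left(B - \left(7 - \left(-13\right)^{2}\right)\right) = 2 B \left(B + \left(-7 + 169\right)\right) = 2 B \left(B + 162\right) = 2 B \left(162 + B\right)$)
$k{\left(o \right)} - M = 2 \left(-237\right) \left(162 - 237\right) - -20221 = 2 \left(-237\right) \left(-75\right) + 20221 = 35550 + 20221 = 55771$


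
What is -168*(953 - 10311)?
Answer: 1572144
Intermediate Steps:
-168*(953 - 10311) = -168*(-9358) = 1572144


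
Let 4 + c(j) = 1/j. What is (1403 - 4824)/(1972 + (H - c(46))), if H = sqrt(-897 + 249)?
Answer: -1300343870/751206563 + 11845368*I*sqrt(2)/751206563 ≈ -1.731 + 0.0223*I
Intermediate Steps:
c(j) = -4 + 1/j
H = 18*I*sqrt(2) (H = sqrt(-648) = 18*I*sqrt(2) ≈ 25.456*I)
(1403 - 4824)/(1972 + (H - c(46))) = (1403 - 4824)/(1972 + (18*I*sqrt(2) - (-4 + 1/46))) = -3421/(1972 + (18*I*sqrt(2) - (-4 + 1/46))) = -3421/(1972 + (18*I*sqrt(2) - 1*(-183/46))) = -3421/(1972 + (18*I*sqrt(2) + 183/46)) = -3421/(1972 + (183/46 + 18*I*sqrt(2))) = -3421/(90895/46 + 18*I*sqrt(2))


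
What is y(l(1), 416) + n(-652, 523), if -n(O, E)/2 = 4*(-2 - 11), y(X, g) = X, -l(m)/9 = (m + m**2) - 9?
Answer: 167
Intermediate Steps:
l(m) = 81 - 9*m - 9*m**2 (l(m) = -9*((m + m**2) - 9) = -9*(-9 + m + m**2) = 81 - 9*m - 9*m**2)
n(O, E) = 104 (n(O, E) = -8*(-2 - 11) = -8*(-13) = -2*(-52) = 104)
y(l(1), 416) + n(-652, 523) = (81 - 9*1 - 9*1**2) + 104 = (81 - 9 - 9*1) + 104 = (81 - 9 - 9) + 104 = 63 + 104 = 167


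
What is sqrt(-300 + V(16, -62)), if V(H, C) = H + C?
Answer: I*sqrt(346) ≈ 18.601*I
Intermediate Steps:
V(H, C) = C + H
sqrt(-300 + V(16, -62)) = sqrt(-300 + (-62 + 16)) = sqrt(-300 - 46) = sqrt(-346) = I*sqrt(346)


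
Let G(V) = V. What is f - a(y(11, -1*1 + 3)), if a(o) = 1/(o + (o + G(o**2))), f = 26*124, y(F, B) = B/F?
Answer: 154631/48 ≈ 3221.5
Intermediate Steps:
f = 3224
a(o) = 1/(o**2 + 2*o) (a(o) = 1/(o + (o + o**2)) = 1/(o**2 + 2*o))
f - a(y(11, -1*1 + 3)) = 3224 - 1/(((-1*1 + 3)/11)*(2 + (-1*1 + 3)/11)) = 3224 - 1/(((-1 + 3)*(1/11))*(2 + (-1 + 3)*(1/11))) = 3224 - 1/((2*(1/11))*(2 + 2*(1/11))) = 3224 - 1/(2/11*(2 + 2/11)) = 3224 - 11/(2*24/11) = 3224 - 11*11/(2*24) = 3224 - 1*121/48 = 3224 - 121/48 = 154631/48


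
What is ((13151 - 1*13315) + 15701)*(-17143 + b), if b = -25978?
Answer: -669970977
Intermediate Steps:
((13151 - 1*13315) + 15701)*(-17143 + b) = ((13151 - 1*13315) + 15701)*(-17143 - 25978) = ((13151 - 13315) + 15701)*(-43121) = (-164 + 15701)*(-43121) = 15537*(-43121) = -669970977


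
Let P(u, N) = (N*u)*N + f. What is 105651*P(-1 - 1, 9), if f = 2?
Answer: -16904160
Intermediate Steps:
P(u, N) = 2 + u*N**2 (P(u, N) = (N*u)*N + 2 = u*N**2 + 2 = 2 + u*N**2)
105651*P(-1 - 1, 9) = 105651*(2 + (-1 - 1)*9**2) = 105651*(2 - 2*81) = 105651*(2 - 162) = 105651*(-160) = -16904160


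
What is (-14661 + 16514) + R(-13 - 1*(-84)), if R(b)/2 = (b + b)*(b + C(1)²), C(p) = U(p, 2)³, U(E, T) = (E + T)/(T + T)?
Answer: 22597167/1024 ≈ 22068.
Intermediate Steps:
U(E, T) = (E + T)/(2*T) (U(E, T) = (E + T)/((2*T)) = (E + T)*(1/(2*T)) = (E + T)/(2*T))
C(p) = (½ + p/4)³ (C(p) = ((½)*(p + 2)/2)³ = ((½)*(½)*(2 + p))³ = (½ + p/4)³)
R(b) = 4*b*(729/4096 + b) (R(b) = 2*((b + b)*(b + ((2 + 1)³/64)²)) = 2*((2*b)*(b + ((1/64)*3³)²)) = 2*((2*b)*(b + ((1/64)*27)²)) = 2*((2*b)*(b + (27/64)²)) = 2*((2*b)*(b + 729/4096)) = 2*((2*b)*(729/4096 + b)) = 2*(2*b*(729/4096 + b)) = 4*b*(729/4096 + b))
(-14661 + 16514) + R(-13 - 1*(-84)) = (-14661 + 16514) + (-13 - 1*(-84))*(729 + 4096*(-13 - 1*(-84)))/1024 = 1853 + (-13 + 84)*(729 + 4096*(-13 + 84))/1024 = 1853 + (1/1024)*71*(729 + 4096*71) = 1853 + (1/1024)*71*(729 + 290816) = 1853 + (1/1024)*71*291545 = 1853 + 20699695/1024 = 22597167/1024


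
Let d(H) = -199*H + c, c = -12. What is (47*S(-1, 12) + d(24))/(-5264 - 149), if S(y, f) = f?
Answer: 4224/5413 ≈ 0.78034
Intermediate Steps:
d(H) = -12 - 199*H (d(H) = -199*H - 12 = -12 - 199*H)
(47*S(-1, 12) + d(24))/(-5264 - 149) = (47*12 + (-12 - 199*24))/(-5264 - 149) = (564 + (-12 - 4776))/(-5413) = (564 - 4788)*(-1/5413) = -4224*(-1/5413) = 4224/5413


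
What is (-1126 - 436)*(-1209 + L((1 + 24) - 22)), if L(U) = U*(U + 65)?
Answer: 1569810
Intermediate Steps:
L(U) = U*(65 + U)
(-1126 - 436)*(-1209 + L((1 + 24) - 22)) = (-1126 - 436)*(-1209 + ((1 + 24) - 22)*(65 + ((1 + 24) - 22))) = -1562*(-1209 + (25 - 22)*(65 + (25 - 22))) = -1562*(-1209 + 3*(65 + 3)) = -1562*(-1209 + 3*68) = -1562*(-1209 + 204) = -1562*(-1005) = 1569810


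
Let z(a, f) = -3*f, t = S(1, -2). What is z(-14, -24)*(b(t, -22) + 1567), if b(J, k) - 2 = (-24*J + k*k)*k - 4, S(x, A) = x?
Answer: -615960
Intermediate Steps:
t = 1
b(J, k) = -2 + k*(k² - 24*J) (b(J, k) = 2 + ((-24*J + k*k)*k - 4) = 2 + ((-24*J + k²)*k - 4) = 2 + ((k² - 24*J)*k - 4) = 2 + (k*(k² - 24*J) - 4) = 2 + (-4 + k*(k² - 24*J)) = -2 + k*(k² - 24*J))
z(-14, -24)*(b(t, -22) + 1567) = (-3*(-24))*((-2 + (-22)³ - 24*1*(-22)) + 1567) = 72*((-2 - 10648 + 528) + 1567) = 72*(-10122 + 1567) = 72*(-8555) = -615960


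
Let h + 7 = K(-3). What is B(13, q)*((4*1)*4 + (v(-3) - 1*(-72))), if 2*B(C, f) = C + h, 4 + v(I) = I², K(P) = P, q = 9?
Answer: 279/2 ≈ 139.50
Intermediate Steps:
h = -10 (h = -7 - 3 = -10)
v(I) = -4 + I²
B(C, f) = -5 + C/2 (B(C, f) = (C - 10)/2 = (-10 + C)/2 = -5 + C/2)
B(13, q)*((4*1)*4 + (v(-3) - 1*(-72))) = (-5 + (½)*13)*((4*1)*4 + ((-4 + (-3)²) - 1*(-72))) = (-5 + 13/2)*(4*4 + ((-4 + 9) + 72)) = 3*(16 + (5 + 72))/2 = 3*(16 + 77)/2 = (3/2)*93 = 279/2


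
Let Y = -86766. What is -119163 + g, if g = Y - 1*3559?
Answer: -209488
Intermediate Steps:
g = -90325 (g = -86766 - 1*3559 = -86766 - 3559 = -90325)
-119163 + g = -119163 - 90325 = -209488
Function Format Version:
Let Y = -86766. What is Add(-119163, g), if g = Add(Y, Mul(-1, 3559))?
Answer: -209488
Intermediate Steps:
g = -90325 (g = Add(-86766, Mul(-1, 3559)) = Add(-86766, -3559) = -90325)
Add(-119163, g) = Add(-119163, -90325) = -209488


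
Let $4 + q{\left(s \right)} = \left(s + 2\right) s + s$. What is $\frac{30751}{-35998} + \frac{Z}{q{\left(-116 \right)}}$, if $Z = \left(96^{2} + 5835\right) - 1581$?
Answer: $\frac{6827663}{39309816} \approx 0.17369$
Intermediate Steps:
$Z = 13470$ ($Z = \left(9216 + 5835\right) - 1581 = 15051 - 1581 = 13470$)
$q{\left(s \right)} = -4 + s + s \left(2 + s\right)$ ($q{\left(s \right)} = -4 + \left(\left(s + 2\right) s + s\right) = -4 + \left(\left(2 + s\right) s + s\right) = -4 + \left(s \left(2 + s\right) + s\right) = -4 + \left(s + s \left(2 + s\right)\right) = -4 + s + s \left(2 + s\right)$)
$\frac{30751}{-35998} + \frac{Z}{q{\left(-116 \right)}} = \frac{30751}{-35998} + \frac{13470}{-4 + \left(-116\right)^{2} + 3 \left(-116\right)} = 30751 \left(- \frac{1}{35998}\right) + \frac{13470}{-4 + 13456 - 348} = - \frac{30751}{35998} + \frac{13470}{13104} = - \frac{30751}{35998} + 13470 \cdot \frac{1}{13104} = - \frac{30751}{35998} + \frac{2245}{2184} = \frac{6827663}{39309816}$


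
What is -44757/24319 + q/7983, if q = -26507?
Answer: -1001918864/194138577 ≈ -5.1608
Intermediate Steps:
-44757/24319 + q/7983 = -44757/24319 - 26507/7983 = -1001918864/194138577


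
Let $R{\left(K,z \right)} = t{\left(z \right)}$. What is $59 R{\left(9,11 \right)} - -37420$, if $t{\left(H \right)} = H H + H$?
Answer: $45208$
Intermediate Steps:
$t{\left(H \right)} = H + H^{2}$ ($t{\left(H \right)} = H^{2} + H = H + H^{2}$)
$R{\left(K,z \right)} = z \left(1 + z\right)$
$59 R{\left(9,11 \right)} - -37420 = 59 \cdot 11 \left(1 + 11\right) - -37420 = 59 \cdot 11 \cdot 12 + 37420 = 59 \cdot 132 + 37420 = 7788 + 37420 = 45208$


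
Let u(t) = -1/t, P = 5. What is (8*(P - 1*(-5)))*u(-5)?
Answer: 16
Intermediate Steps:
(8*(P - 1*(-5)))*u(-5) = (8*(5 - 1*(-5)))*(-1/(-5)) = (8*(5 + 5))*(-1*(-⅕)) = (8*10)*(⅕) = 80*(⅕) = 16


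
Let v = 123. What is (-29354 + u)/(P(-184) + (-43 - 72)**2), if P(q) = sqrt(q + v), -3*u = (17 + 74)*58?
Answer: -617210750/262351029 + 46670*I*sqrt(61)/262351029 ≈ -2.3526 + 0.0013894*I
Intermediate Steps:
u = -5278/3 (u = -(17 + 74)*58/3 = -91*58/3 = -1/3*5278 = -5278/3 ≈ -1759.3)
P(q) = sqrt(123 + q) (P(q) = sqrt(q + 123) = sqrt(123 + q))
(-29354 + u)/(P(-184) + (-43 - 72)**2) = (-29354 - 5278/3)/(sqrt(123 - 184) + (-43 - 72)**2) = -93340/(3*(sqrt(-61) + (-115)**2)) = -93340/(3*(I*sqrt(61) + 13225)) = -93340/(3*(13225 + I*sqrt(61)))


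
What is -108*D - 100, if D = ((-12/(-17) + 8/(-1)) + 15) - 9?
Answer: 676/17 ≈ 39.765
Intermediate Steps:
D = -22/17 (D = ((-12*(-1/17) + 8*(-1)) + 15) - 9 = ((12/17 - 8) + 15) - 9 = (-124/17 + 15) - 9 = 131/17 - 9 = -22/17 ≈ -1.2941)
-108*D - 100 = -108*(-22/17) - 100 = 2376/17 - 100 = 676/17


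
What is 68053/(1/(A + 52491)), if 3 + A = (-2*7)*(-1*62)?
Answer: 3631035868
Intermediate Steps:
A = 865 (A = -3 + (-2*7)*(-1*62) = -3 - 14*(-62) = -3 + 868 = 865)
68053/(1/(A + 52491)) = 68053/(1/(865 + 52491)) = 68053/(1/53356) = 68053*53356 = 3631035868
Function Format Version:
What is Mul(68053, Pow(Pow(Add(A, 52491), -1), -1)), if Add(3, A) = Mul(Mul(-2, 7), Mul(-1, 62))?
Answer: 3631035868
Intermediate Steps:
A = 865 (A = Add(-3, Mul(Mul(-2, 7), Mul(-1, 62))) = Add(-3, Mul(-14, -62)) = Add(-3, 868) = 865)
Mul(68053, Pow(Pow(Add(A, 52491), -1), -1)) = Mul(68053, Pow(Pow(Add(865, 52491), -1), -1)) = Mul(68053, Pow(Pow(53356, -1), -1)) = Mul(68053, Pow(Rational(1, 53356), -1)) = Mul(68053, 53356) = 3631035868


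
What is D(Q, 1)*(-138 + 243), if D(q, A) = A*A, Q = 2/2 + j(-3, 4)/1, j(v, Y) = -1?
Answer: 105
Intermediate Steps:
Q = 0 (Q = 2/2 - 1/1 = 2*(½) - 1*1 = 1 - 1 = 0)
D(q, A) = A²
D(Q, 1)*(-138 + 243) = 1²*(-138 + 243) = 1*105 = 105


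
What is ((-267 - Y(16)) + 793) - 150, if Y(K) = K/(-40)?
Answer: 1882/5 ≈ 376.40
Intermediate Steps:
Y(K) = -K/40 (Y(K) = K*(-1/40) = -K/40)
((-267 - Y(16)) + 793) - 150 = ((-267 - (-1)*16/40) + 793) - 150 = ((-267 - 1*(-⅖)) + 793) - 150 = ((-267 + ⅖) + 793) - 150 = (-1333/5 + 793) - 150 = 2632/5 - 150 = 1882/5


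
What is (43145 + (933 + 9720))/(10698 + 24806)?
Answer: 26899/17752 ≈ 1.5153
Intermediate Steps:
(43145 + (933 + 9720))/(10698 + 24806) = (43145 + 10653)/35504 = 53798*(1/35504) = 26899/17752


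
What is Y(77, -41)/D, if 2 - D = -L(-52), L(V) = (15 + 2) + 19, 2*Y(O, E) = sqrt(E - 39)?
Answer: I*sqrt(5)/19 ≈ 0.11769*I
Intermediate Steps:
Y(O, E) = sqrt(-39 + E)/2 (Y(O, E) = sqrt(E - 39)/2 = sqrt(-39 + E)/2)
L(V) = 36 (L(V) = 17 + 19 = 36)
D = 38 (D = 2 - (-1)*36 = 2 - 1*(-36) = 2 + 36 = 38)
Y(77, -41)/D = (sqrt(-39 - 41)/2)/38 = (sqrt(-80)/2)*(1/38) = ((4*I*sqrt(5))/2)*(1/38) = (2*I*sqrt(5))*(1/38) = I*sqrt(5)/19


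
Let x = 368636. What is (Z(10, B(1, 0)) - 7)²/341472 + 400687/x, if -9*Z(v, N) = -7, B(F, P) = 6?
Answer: 346370335465/318630895236 ≈ 1.0871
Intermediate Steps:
Z(v, N) = 7/9 (Z(v, N) = -⅑*(-7) = 7/9)
(Z(10, B(1, 0)) - 7)²/341472 + 400687/x = (7/9 - 7)²/341472 + 400687/368636 = (-56/9)²*(1/341472) + 400687*(1/368636) = (3136/81)*(1/341472) + 400687/368636 = 98/864351 + 400687/368636 = 346370335465/318630895236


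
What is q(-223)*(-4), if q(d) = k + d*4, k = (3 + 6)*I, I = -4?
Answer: 3712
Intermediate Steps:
k = -36 (k = (3 + 6)*(-4) = 9*(-4) = -36)
q(d) = -36 + 4*d (q(d) = -36 + d*4 = -36 + 4*d)
q(-223)*(-4) = (-36 + 4*(-223))*(-4) = (-36 - 892)*(-4) = -928*(-4) = 3712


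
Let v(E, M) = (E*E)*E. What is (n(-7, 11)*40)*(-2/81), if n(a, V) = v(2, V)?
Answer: -640/81 ≈ -7.9012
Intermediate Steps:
v(E, M) = E**3 (v(E, M) = E**2*E = E**3)
n(a, V) = 8 (n(a, V) = 2**3 = 8)
(n(-7, 11)*40)*(-2/81) = (8*40)*(-2/81) = 320*(-2*1/81) = 320*(-2/81) = -640/81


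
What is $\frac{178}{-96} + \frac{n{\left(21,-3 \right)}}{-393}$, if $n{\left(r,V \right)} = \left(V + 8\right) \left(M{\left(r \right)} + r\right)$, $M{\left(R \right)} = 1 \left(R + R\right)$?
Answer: $- \frac{16699}{6288} \approx -2.6557$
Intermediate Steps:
$M{\left(R \right)} = 2 R$ ($M{\left(R \right)} = 1 \cdot 2 R = 2 R$)
$n{\left(r,V \right)} = 3 r \left(8 + V\right)$ ($n{\left(r,V \right)} = \left(V + 8\right) \left(2 r + r\right) = \left(8 + V\right) 3 r = 3 r \left(8 + V\right)$)
$\frac{178}{-96} + \frac{n{\left(21,-3 \right)}}{-393} = \frac{178}{-96} + \frac{3 \cdot 21 \left(8 - 3\right)}{-393} = 178 \left(- \frac{1}{96}\right) + 3 \cdot 21 \cdot 5 \left(- \frac{1}{393}\right) = - \frac{89}{48} + 315 \left(- \frac{1}{393}\right) = - \frac{89}{48} - \frac{105}{131} = - \frac{16699}{6288}$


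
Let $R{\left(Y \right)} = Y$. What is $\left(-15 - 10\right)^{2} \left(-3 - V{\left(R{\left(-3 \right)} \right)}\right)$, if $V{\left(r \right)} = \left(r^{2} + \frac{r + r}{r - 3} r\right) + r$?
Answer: $-3750$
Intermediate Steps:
$V{\left(r \right)} = r + r^{2} + \frac{2 r^{2}}{-3 + r}$ ($V{\left(r \right)} = \left(r^{2} + \frac{2 r}{-3 + r} r\right) + r = \left(r^{2} + \frac{2 r^{2}}{-3 + r}\right) + r = r + r^{2} + \frac{2 r^{2}}{-3 + r}$)
$\left(-15 - 10\right)^{2} \left(-3 - V{\left(R{\left(-3 \right)} \right)}\right) = \left(-15 - 10\right)^{2} \left(-3 - - \frac{3 \left(-3 + \left(-3\right)^{2}\right)}{-3 - 3}\right) = \left(-25\right)^{2} \left(-3 - - \frac{3 \left(-3 + 9\right)}{-6}\right) = 625 \left(-3 - \left(-3\right) \left(- \frac{1}{6}\right) 6\right) = 625 \left(-3 - 3\right) = 625 \left(-6\right) = -3750$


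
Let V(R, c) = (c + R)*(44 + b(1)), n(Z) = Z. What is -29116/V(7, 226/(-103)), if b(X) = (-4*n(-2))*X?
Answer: -749737/6435 ≈ -116.51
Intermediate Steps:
b(X) = 8*X (b(X) = (-4*(-2))*X = 8*X)
V(R, c) = 52*R + 52*c (V(R, c) = (c + R)*(44 + 8*1) = (R + c)*(44 + 8) = (R + c)*52 = 52*R + 52*c)
-29116/V(7, 226/(-103)) = -29116/(52*7 + 52*(226/(-103))) = -29116/(364 + 52*(226*(-1/103))) = -29116/(364 + 52*(-226/103)) = -29116/(364 - 11752/103) = -29116/25740/103 = -29116*103/25740 = -749737/6435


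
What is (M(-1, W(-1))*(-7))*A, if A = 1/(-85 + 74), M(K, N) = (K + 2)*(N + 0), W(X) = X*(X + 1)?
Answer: 0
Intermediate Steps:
W(X) = X*(1 + X)
M(K, N) = N*(2 + K) (M(K, N) = (2 + K)*N = N*(2 + K))
A = -1/11 (A = 1/(-11) = -1/11 ≈ -0.090909)
(M(-1, W(-1))*(-7))*A = (((-(1 - 1))*(2 - 1))*(-7))*(-1/11) = ((-1*0*1)*(-7))*(-1/11) = ((0*1)*(-7))*(-1/11) = (0*(-7))*(-1/11) = 0*(-1/11) = 0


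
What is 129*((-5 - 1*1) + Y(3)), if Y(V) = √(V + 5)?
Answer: -774 + 258*√2 ≈ -409.13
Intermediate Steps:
Y(V) = √(5 + V)
129*((-5 - 1*1) + Y(3)) = 129*((-5 - 1*1) + √(5 + 3)) = 129*((-5 - 1) + √8) = 129*(-6 + 2*√2) = -774 + 258*√2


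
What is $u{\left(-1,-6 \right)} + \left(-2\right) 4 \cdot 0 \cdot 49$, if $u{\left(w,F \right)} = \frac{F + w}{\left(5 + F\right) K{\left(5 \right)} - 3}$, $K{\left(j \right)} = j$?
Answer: $\frac{7}{8} \approx 0.875$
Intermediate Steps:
$u{\left(w,F \right)} = \frac{F + w}{22 + 5 F}$ ($u{\left(w,F \right)} = \frac{F + w}{\left(5 + F\right) 5 - 3} = \frac{F + w}{\left(25 + 5 F\right) - 3} = \frac{F + w}{22 + 5 F}$)
$u{\left(-1,-6 \right)} + \left(-2\right) 4 \cdot 0 \cdot 49 = \frac{-6 - 1}{22 + 5 \left(-6\right)} + \left(-2\right) 4 \cdot 0 \cdot 49 = \frac{1}{22 - 30} \left(-7\right) + \left(-8\right) 0 \cdot 49 = \frac{1}{-8} \left(-7\right) + 0 \cdot 49 = \left(- \frac{1}{8}\right) \left(-7\right) + 0 = \frac{7}{8} + 0 = \frac{7}{8}$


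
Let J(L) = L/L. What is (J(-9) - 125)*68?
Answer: -8432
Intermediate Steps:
J(L) = 1
(J(-9) - 125)*68 = (1 - 125)*68 = -124*68 = -8432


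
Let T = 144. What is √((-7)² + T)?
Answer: √193 ≈ 13.892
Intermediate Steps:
√((-7)² + T) = √((-7)² + 144) = √(49 + 144) = √193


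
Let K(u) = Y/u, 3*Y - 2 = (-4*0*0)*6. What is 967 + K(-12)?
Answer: 17405/18 ≈ 966.94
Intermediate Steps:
Y = ⅔ (Y = ⅔ + ((-4*0*0)*6)/3 = ⅔ + ((0*0)*6)/3 = ⅔ + (0*6)/3 = ⅔ + (⅓)*0 = ⅔ + 0 = ⅔ ≈ 0.66667)
K(u) = 2/(3*u)
967 + K(-12) = 967 + (⅔)/(-12) = 967 + (⅔)*(-1/12) = 967 - 1/18 = 17405/18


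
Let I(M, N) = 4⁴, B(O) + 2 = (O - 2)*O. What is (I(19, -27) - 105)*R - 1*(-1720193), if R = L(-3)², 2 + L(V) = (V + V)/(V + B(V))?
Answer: 43030344/25 ≈ 1.7212e+6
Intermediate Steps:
B(O) = -2 + O*(-2 + O) (B(O) = -2 + (O - 2)*O = -2 + (-2 + O)*O = -2 + O*(-2 + O))
I(M, N) = 256
L(V) = -2 + 2*V/(-2 + V² - V) (L(V) = -2 + (V + V)/(V + (-2 + V² - 2*V)) = -2 + (2*V)/(-2 + V² - V) = -2 + 2*V/(-2 + V² - V))
R = 169/25 (R = (2*(-2 + (-3)² - 2*(-3))/(2 - 3 - 1*(-3)²))² = (2*(-2 + 9 + 6)/(2 - 3 - 1*9))² = (2*13/(2 - 3 - 9))² = (2*13/(-10))² = (2*(-⅒)*13)² = (-13/5)² = 169/25 ≈ 6.7600)
(I(19, -27) - 105)*R - 1*(-1720193) = (256 - 105)*(169/25) - 1*(-1720193) = 151*(169/25) + 1720193 = 25519/25 + 1720193 = 43030344/25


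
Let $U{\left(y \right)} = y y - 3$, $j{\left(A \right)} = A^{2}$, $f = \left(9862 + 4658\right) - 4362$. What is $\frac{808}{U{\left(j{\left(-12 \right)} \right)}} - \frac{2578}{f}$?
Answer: $- \frac{2513445}{11700323} \approx -0.21482$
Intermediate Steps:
$f = 10158$ ($f = 14520 - 4362 = 10158$)
$U{\left(y \right)} = -3 + y^{2}$ ($U{\left(y \right)} = y^{2} - 3 = -3 + y^{2}$)
$\frac{808}{U{\left(j{\left(-12 \right)} \right)}} - \frac{2578}{f} = \frac{808}{-3 + \left(\left(-12\right)^{2}\right)^{2}} - \frac{2578}{10158} = \frac{808}{-3 + 144^{2}} - \frac{1289}{5079} = \frac{808}{-3 + 20736} - \frac{1289}{5079} = \frac{808}{20733} - \frac{1289}{5079} = - \frac{2513445}{11700323}$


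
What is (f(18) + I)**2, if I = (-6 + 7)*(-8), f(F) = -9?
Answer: 289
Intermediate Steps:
I = -8 (I = 1*(-8) = -8)
(f(18) + I)**2 = (-9 - 8)**2 = (-17)**2 = 289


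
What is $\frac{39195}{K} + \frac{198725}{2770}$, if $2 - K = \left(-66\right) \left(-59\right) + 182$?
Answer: $\frac{11683925}{188083} \approx 62.121$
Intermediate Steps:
$K = -4074$ ($K = 2 - \left(\left(-66\right) \left(-59\right) + 182\right) = 2 - \left(3894 + 182\right) = 2 - 4076 = -4074$)
$\frac{39195}{K} + \frac{198725}{2770} = \frac{39195}{-4074} + \frac{198725}{2770} = 39195 \left(- \frac{1}{4074}\right) + 198725 \cdot \frac{1}{2770} = - \frac{13065}{1358} + \frac{39745}{554} = \frac{11683925}{188083}$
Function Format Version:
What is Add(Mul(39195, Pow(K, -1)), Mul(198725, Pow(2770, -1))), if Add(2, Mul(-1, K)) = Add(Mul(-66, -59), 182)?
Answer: Rational(11683925, 188083) ≈ 62.121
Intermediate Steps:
K = -4074 (K = Add(2, Mul(-1, Add(Mul(-66, -59), 182))) = Add(2, Mul(-1, Add(3894, 182))) = Add(2, Mul(-1, 4076)) = Add(2, -4076) = -4074)
Add(Mul(39195, Pow(K, -1)), Mul(198725, Pow(2770, -1))) = Add(Mul(39195, Pow(-4074, -1)), Mul(198725, Pow(2770, -1))) = Add(Mul(39195, Rational(-1, 4074)), Mul(198725, Rational(1, 2770))) = Add(Rational(-13065, 1358), Rational(39745, 554)) = Rational(11683925, 188083)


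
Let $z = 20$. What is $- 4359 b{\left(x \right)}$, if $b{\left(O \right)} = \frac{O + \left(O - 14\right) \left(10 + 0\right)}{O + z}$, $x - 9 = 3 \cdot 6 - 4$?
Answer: $- \frac{492567}{43} \approx -11455.0$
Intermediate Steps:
$x = 23$ ($x = 9 + \left(3 \cdot 6 - 4\right) = 9 + \left(18 - 4\right) = 9 + 14 = 23$)
$b{\left(O \right)} = \frac{-140 + 11 O}{20 + O}$ ($b{\left(O \right)} = \frac{O + \left(O - 14\right) \left(10 + 0\right)}{O + 20} = \frac{O + \left(-14 + O\right) 10}{20 + O} = \frac{O + \left(-140 + 10 O\right)}{20 + O} = \frac{-140 + 11 O}{20 + O}$)
$- 4359 b{\left(x \right)} = - 4359 \frac{-140 + 11 \cdot 23}{20 + 23} = - 4359 \frac{-140 + 253}{43} = - 4359 \cdot \frac{1}{43} \cdot 113 = \left(-4359\right) \frac{113}{43} = - \frac{492567}{43}$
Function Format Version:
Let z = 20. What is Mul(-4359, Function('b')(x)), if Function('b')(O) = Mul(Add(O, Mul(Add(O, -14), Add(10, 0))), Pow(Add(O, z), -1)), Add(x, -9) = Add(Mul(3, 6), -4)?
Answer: Rational(-492567, 43) ≈ -11455.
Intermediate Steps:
x = 23 (x = Add(9, Add(Mul(3, 6), -4)) = Add(9, Add(18, -4)) = Add(9, 14) = 23)
Function('b')(O) = Mul(Pow(Add(20, O), -1), Add(-140, Mul(11, O))) (Function('b')(O) = Mul(Add(O, Mul(Add(O, -14), Add(10, 0))), Pow(Add(O, 20), -1)) = Mul(Add(O, Mul(Add(-14, O), 10)), Pow(Add(20, O), -1)) = Mul(Add(O, Add(-140, Mul(10, O))), Pow(Add(20, O), -1)) = Mul(Add(-140, Mul(11, O)), Pow(Add(20, O), -1)) = Mul(Pow(Add(20, O), -1), Add(-140, Mul(11, O))))
Mul(-4359, Function('b')(x)) = Mul(-4359, Mul(Pow(Add(20, 23), -1), Add(-140, Mul(11, 23)))) = Mul(-4359, Mul(Pow(43, -1), Add(-140, 253))) = Mul(-4359, Mul(Rational(1, 43), 113)) = Mul(-4359, Rational(113, 43)) = Rational(-492567, 43)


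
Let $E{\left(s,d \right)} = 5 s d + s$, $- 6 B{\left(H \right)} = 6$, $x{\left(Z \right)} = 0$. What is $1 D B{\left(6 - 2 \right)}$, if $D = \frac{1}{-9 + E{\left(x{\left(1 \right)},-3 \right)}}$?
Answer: $\frac{1}{9} \approx 0.11111$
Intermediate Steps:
$B{\left(H \right)} = -1$ ($B{\left(H \right)} = \left(- \frac{1}{6}\right) 6 = -1$)
$E{\left(s,d \right)} = s + 5 d s$ ($E{\left(s,d \right)} = 5 d s + s = s + 5 d s$)
$D = - \frac{1}{9}$ ($D = \frac{1}{-9 + 0 \left(1 + 5 \left(-3\right)\right)} = \frac{1}{-9 + 0 \left(1 - 15\right)} = \frac{1}{-9 + 0 \left(-14\right)} = \frac{1}{-9 + 0} = \frac{1}{-9} = - \frac{1}{9} \approx -0.11111$)
$1 D B{\left(6 - 2 \right)} = 1 \left(- \frac{1}{9}\right) \left(-1\right) = \left(- \frac{1}{9}\right) \left(-1\right) = \frac{1}{9}$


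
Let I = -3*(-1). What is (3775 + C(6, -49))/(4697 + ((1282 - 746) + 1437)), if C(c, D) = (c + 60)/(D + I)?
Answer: 43396/76705 ≈ 0.56575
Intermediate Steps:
I = 3
C(c, D) = (60 + c)/(3 + D) (C(c, D) = (c + 60)/(D + 3) = (60 + c)/(3 + D))
(3775 + C(6, -49))/(4697 + ((1282 - 746) + 1437)) = (3775 + (60 + 6)/(3 - 49))/(4697 + ((1282 - 746) + 1437)) = (3775 + 66/(-46))/(4697 + (536 + 1437)) = (3775 - 1/46*66)/(4697 + 1973) = (3775 - 33/23)/6670 = (86792/23)*(1/6670) = 43396/76705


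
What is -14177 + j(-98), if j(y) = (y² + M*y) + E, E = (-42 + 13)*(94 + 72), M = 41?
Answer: -13405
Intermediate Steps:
E = -4814 (E = -29*166 = -4814)
j(y) = -4814 + y² + 41*y (j(y) = (y² + 41*y) - 4814 = -4814 + y² + 41*y)
-14177 + j(-98) = -14177 + (-4814 + (-98)² + 41*(-98)) = -14177 + (-4814 + 9604 - 4018) = -14177 + 772 = -13405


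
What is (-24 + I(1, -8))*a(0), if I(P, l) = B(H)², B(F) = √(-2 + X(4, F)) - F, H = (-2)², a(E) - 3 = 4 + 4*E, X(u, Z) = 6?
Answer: -140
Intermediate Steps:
a(E) = 7 + 4*E (a(E) = 3 + (4 + 4*E) = 7 + 4*E)
H = 4
B(F) = 2 - F (B(F) = √(-2 + 6) - F = √4 - F = 2 - F)
I(P, l) = 4 (I(P, l) = (2 - 1*4)² = (2 - 4)² = (-2)² = 4)
(-24 + I(1, -8))*a(0) = (-24 + 4)*(7 + 4*0) = -20*(7 + 0) = -20*7 = -140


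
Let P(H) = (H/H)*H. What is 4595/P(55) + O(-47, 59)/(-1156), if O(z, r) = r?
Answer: 1061715/12716 ≈ 83.494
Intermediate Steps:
P(H) = H (P(H) = 1*H = H)
4595/P(55) + O(-47, 59)/(-1156) = 4595/55 + 59/(-1156) = 4595*(1/55) + 59*(-1/1156) = 919/11 - 59/1156 = 1061715/12716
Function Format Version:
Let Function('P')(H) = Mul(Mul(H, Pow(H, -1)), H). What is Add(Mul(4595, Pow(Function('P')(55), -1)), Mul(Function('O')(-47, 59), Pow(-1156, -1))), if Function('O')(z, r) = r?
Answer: Rational(1061715, 12716) ≈ 83.494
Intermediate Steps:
Function('P')(H) = H (Function('P')(H) = Mul(1, H) = H)
Add(Mul(4595, Pow(Function('P')(55), -1)), Mul(Function('O')(-47, 59), Pow(-1156, -1))) = Add(Mul(4595, Pow(55, -1)), Mul(59, Pow(-1156, -1))) = Add(Mul(4595, Rational(1, 55)), Mul(59, Rational(-1, 1156))) = Add(Rational(919, 11), Rational(-59, 1156)) = Rational(1061715, 12716)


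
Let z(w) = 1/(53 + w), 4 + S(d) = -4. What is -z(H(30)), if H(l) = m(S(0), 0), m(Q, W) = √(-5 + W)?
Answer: I/(√5 - 53*I) ≈ -0.018834 + 0.00079462*I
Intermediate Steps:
S(d) = -8 (S(d) = -4 - 4 = -8)
H(l) = I*√5 (H(l) = √(-5 + 0) = √(-5) = I*√5)
-z(H(30)) = -1/(53 + I*√5)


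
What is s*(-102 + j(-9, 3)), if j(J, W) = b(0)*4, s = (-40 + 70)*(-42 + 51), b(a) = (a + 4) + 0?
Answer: -23220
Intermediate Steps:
b(a) = 4 + a (b(a) = (4 + a) + 0 = 4 + a)
s = 270 (s = 30*9 = 270)
j(J, W) = 16 (j(J, W) = (4 + 0)*4 = 4*4 = 16)
s*(-102 + j(-9, 3)) = 270*(-102 + 16) = 270*(-86) = -23220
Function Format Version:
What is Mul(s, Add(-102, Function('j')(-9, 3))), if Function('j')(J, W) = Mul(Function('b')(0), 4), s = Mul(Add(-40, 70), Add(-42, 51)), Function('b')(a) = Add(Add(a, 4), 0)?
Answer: -23220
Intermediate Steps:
Function('b')(a) = Add(4, a) (Function('b')(a) = Add(Add(4, a), 0) = Add(4, a))
s = 270 (s = Mul(30, 9) = 270)
Function('j')(J, W) = 16 (Function('j')(J, W) = Mul(Add(4, 0), 4) = Mul(4, 4) = 16)
Mul(s, Add(-102, Function('j')(-9, 3))) = Mul(270, Add(-102, 16)) = Mul(270, -86) = -23220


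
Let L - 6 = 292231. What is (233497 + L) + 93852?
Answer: 619586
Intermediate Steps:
L = 292237 (L = 6 + 292231 = 292237)
(233497 + L) + 93852 = (233497 + 292237) + 93852 = 525734 + 93852 = 619586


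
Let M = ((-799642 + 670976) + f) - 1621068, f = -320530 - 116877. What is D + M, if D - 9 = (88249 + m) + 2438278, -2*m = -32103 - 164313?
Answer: 437603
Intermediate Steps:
f = -437407
m = 98208 (m = -(-32103 - 164313)/2 = -½*(-196416) = 98208)
D = 2624744 (D = 9 + ((88249 + 98208) + 2438278) = 9 + (186457 + 2438278) = 9 + 2624735 = 2624744)
M = -2187141 (M = ((-799642 + 670976) - 437407) - 1621068 = (-128666 - 437407) - 1621068 = -566073 - 1621068 = -2187141)
D + M = 2624744 - 2187141 = 437603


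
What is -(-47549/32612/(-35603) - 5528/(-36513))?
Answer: -6420214235645/42394697919468 ≈ -0.15144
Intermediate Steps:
-(-47549/32612/(-35603) - 5528/(-36513)) = -(-47549*1/32612*(-1/35603) - 5528*(-1/36513)) = -(-47549/32612*(-1/35603) + 5528/36513) = -(47549/1161085036 + 5528/36513) = -1*6420214235645/42394697919468 = -6420214235645/42394697919468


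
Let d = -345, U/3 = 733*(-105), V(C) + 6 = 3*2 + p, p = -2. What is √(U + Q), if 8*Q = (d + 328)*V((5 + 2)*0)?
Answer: I*√923563/2 ≈ 480.51*I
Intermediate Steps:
V(C) = -2 (V(C) = -6 + (3*2 - 2) = -6 + (6 - 2) = -6 + 4 = -2)
U = -230895 (U = 3*(733*(-105)) = 3*(-76965) = -230895)
Q = 17/4 (Q = ((-345 + 328)*(-2))/8 = (-17*(-2))/8 = (⅛)*34 = 17/4 ≈ 4.2500)
√(U + Q) = √(-230895 + 17/4) = √(-923563/4) = I*√923563/2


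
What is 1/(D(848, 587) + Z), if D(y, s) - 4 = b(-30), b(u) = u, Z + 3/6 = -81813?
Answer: -2/163679 ≈ -1.2219e-5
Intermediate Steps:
Z = -163627/2 (Z = -½ - 81813 = -163627/2 ≈ -81814.)
D(y, s) = -26 (D(y, s) = 4 - 30 = -26)
1/(D(848, 587) + Z) = 1/(-26 - 163627/2) = 1/(-163679/2) = -2/163679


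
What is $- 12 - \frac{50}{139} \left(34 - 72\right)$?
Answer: $- \frac{22800}{139} \approx -164.03$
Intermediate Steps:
$- 12 - \frac{50}{139} \left(34 - 72\right) = - 12 \left(-50\right) \frac{1}{139} \left(-38\right) = - 12 \left(\left(- \frac{50}{139}\right) \left(-38\right)\right) = \left(-12\right) \frac{1900}{139} = - \frac{22800}{139}$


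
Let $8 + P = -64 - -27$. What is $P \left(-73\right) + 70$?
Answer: $3355$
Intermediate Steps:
$P = -45$ ($P = -8 - 37 = -45$)
$P \left(-73\right) + 70 = \left(-45\right) \left(-73\right) + 70 = 3285 + 70 = 3355$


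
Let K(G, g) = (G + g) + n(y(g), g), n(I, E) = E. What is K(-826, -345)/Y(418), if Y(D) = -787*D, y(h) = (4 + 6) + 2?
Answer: 758/164483 ≈ 0.0046084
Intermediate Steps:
y(h) = 12 (y(h) = 10 + 2 = 12)
K(G, g) = G + 2*g (K(G, g) = (G + g) + g = G + 2*g)
K(-826, -345)/Y(418) = (-826 + 2*(-345))/((-787*418)) = (-826 - 690)/(-328966) = -1516*(-1/328966) = 758/164483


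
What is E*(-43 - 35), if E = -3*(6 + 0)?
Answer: 1404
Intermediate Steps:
E = -18 (E = -3*6 = -18)
E*(-43 - 35) = -18*(-43 - 35) = -18*(-78) = 1404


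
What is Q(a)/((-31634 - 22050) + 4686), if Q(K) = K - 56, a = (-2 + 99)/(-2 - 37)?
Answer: 2281/1910922 ≈ 0.0011937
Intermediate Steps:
a = -97/39 (a = 97/(-39) = 97*(-1/39) = -97/39 ≈ -2.4872)
Q(K) = -56 + K
Q(a)/((-31634 - 22050) + 4686) = (-56 - 97/39)/((-31634 - 22050) + 4686) = -2281/(39*(-53684 + 4686)) = -2281/39/(-48998) = -2281/39*(-1/48998) = 2281/1910922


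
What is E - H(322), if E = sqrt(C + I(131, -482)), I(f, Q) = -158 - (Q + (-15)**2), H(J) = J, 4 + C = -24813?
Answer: -322 + I*sqrt(24718) ≈ -322.0 + 157.22*I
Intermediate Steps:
C = -24817 (C = -4 - 24813 = -24817)
I(f, Q) = -383 - Q (I(f, Q) = -158 - (Q + 225) = -158 - (225 + Q) = -158 + (-225 - Q) = -383 - Q)
E = I*sqrt(24718) (E = sqrt(-24817 + (-383 - 1*(-482))) = sqrt(-24817 + (-383 + 482)) = sqrt(-24817 + 99) = sqrt(-24718) = I*sqrt(24718) ≈ 157.22*I)
E - H(322) = I*sqrt(24718) - 1*322 = I*sqrt(24718) - 322 = -322 + I*sqrt(24718)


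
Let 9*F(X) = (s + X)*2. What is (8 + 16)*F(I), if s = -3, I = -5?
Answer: -128/3 ≈ -42.667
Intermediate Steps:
F(X) = -⅔ + 2*X/9 (F(X) = ((-3 + X)*2)/9 = (-6 + 2*X)/9 = -⅔ + 2*X/9)
(8 + 16)*F(I) = (8 + 16)*(-⅔ + (2/9)*(-5)) = 24*(-⅔ - 10/9) = 24*(-16/9) = -128/3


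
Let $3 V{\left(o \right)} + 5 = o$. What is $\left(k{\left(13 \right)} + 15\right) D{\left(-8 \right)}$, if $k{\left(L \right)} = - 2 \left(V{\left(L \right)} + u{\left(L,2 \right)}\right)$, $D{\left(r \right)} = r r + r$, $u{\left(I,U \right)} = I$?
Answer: $- \frac{2744}{3} \approx -914.67$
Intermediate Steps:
$D{\left(r \right)} = r + r^{2}$ ($D{\left(r \right)} = r^{2} + r = r + r^{2}$)
$V{\left(o \right)} = - \frac{5}{3} + \frac{o}{3}$
$k{\left(L \right)} = \frac{10}{3} - \frac{8 L}{3}$ ($k{\left(L \right)} = - 2 \left(\left(- \frac{5}{3} + \frac{L}{3}\right) + L\right) = - 2 \left(- \frac{5}{3} + \frac{4 L}{3}\right) = \frac{10}{3} - \frac{8 L}{3}$)
$\left(k{\left(13 \right)} + 15\right) D{\left(-8 \right)} = \left(\left(\frac{10}{3} - \frac{104}{3}\right) + 15\right) \left(- 8 \left(1 - 8\right)\right) = \left(\left(\frac{10}{3} - \frac{104}{3}\right) + 15\right) \left(\left(-8\right) \left(-7\right)\right) = \left(- \frac{94}{3} + 15\right) 56 = \left(- \frac{49}{3}\right) 56 = - \frac{2744}{3}$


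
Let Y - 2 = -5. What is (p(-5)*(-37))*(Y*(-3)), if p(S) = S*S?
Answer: -8325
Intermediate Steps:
p(S) = S²
Y = -3 (Y = 2 - 5 = -3)
(p(-5)*(-37))*(Y*(-3)) = ((-5)²*(-37))*(-3*(-3)) = (25*(-37))*9 = -925*9 = -8325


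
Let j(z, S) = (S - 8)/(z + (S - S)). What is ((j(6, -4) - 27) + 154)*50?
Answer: 6250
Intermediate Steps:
j(z, S) = (-8 + S)/z (j(z, S) = (-8 + S)/(z + 0) = (-8 + S)/z)
((j(6, -4) - 27) + 154)*50 = (((-8 - 4)/6 - 27) + 154)*50 = (((⅙)*(-12) - 27) + 154)*50 = ((-2 - 27) + 154)*50 = (-29 + 154)*50 = 125*50 = 6250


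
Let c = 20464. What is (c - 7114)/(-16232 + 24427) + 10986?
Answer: 18008724/1639 ≈ 10988.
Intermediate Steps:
(c - 7114)/(-16232 + 24427) + 10986 = (20464 - 7114)/(-16232 + 24427) + 10986 = 13350/8195 + 10986 = 13350*(1/8195) + 10986 = 2670/1639 + 10986 = 18008724/1639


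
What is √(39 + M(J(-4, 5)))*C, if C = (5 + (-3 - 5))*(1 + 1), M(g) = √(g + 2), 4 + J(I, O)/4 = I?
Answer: -6*√(39 + I*√30) ≈ -37.562 - 2.6247*I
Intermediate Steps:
J(I, O) = -16 + 4*I
M(g) = √(2 + g)
C = -6 (C = (5 - 8)*2 = -3*2 = -6)
√(39 + M(J(-4, 5)))*C = √(39 + √(2 + (-16 + 4*(-4))))*(-6) = √(39 + √(2 + (-16 - 16)))*(-6) = √(39 + √(2 - 32))*(-6) = √(39 + √(-30))*(-6) = √(39 + I*√30)*(-6) = -6*√(39 + I*√30)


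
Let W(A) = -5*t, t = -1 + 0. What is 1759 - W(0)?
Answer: 1754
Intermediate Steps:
t = -1
W(A) = 5 (W(A) = -5*(-1) = 5)
1759 - W(0) = 1759 - 1*5 = 1759 - 5 = 1754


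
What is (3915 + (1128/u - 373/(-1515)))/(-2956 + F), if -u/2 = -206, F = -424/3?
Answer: -152845456/120830845 ≈ -1.2650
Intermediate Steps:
F = -424/3 (F = (⅓)*(-424) = -424/3 ≈ -141.33)
u = 412 (u = -2*(-206) = 412)
(3915 + (1128/u - 373/(-1515)))/(-2956 + F) = (3915 + (1128/412 - 373/(-1515)))/(-2956 - 424/3) = (3915 + (1128*(1/412) - 373*(-1/1515)))/(-9292/3) = (3915 + (282/103 + 373/1515))*(-3/9292) = (3915 + 465649/156045)*(-3/9292) = (611381824/156045)*(-3/9292) = -152845456/120830845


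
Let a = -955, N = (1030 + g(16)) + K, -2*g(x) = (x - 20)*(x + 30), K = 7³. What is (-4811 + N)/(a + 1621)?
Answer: -1673/333 ≈ -5.0240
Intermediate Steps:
K = 343
g(x) = -(-20 + x)*(30 + x)/2 (g(x) = -(x - 20)*(x + 30)/2 = -(-20 + x)*(30 + x)/2)
N = 1465 (N = (1030 + (300 - 5*16 - ½*16²)) + 343 = (1030 + (300 - 80 - ½*256)) + 343 = (1030 + (300 - 80 - 128)) + 343 = (1030 + 92) + 343 = 1122 + 343 = 1465)
(-4811 + N)/(a + 1621) = (-4811 + 1465)/(-955 + 1621) = -3346/666 = -3346*1/666 = -1673/333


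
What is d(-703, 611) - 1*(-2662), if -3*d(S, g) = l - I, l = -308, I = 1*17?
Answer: 8311/3 ≈ 2770.3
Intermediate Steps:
I = 17
d(S, g) = 325/3 (d(S, g) = -(-308 - 1*17)/3 = -(-308 - 17)/3 = -⅓*(-325) = 325/3)
d(-703, 611) - 1*(-2662) = 325/3 - 1*(-2662) = 325/3 + 2662 = 8311/3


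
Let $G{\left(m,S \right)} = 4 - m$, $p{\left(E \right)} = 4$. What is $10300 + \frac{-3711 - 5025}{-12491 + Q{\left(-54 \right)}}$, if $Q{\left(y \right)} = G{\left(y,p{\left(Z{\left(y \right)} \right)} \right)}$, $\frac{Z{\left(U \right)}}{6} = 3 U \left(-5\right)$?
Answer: $\frac{128068636}{12433} \approx 10301.0$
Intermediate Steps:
$Z{\left(U \right)} = - 90 U$ ($Z{\left(U \right)} = 6 \cdot 3 U \left(-5\right) = 6 \left(- 15 U\right) = - 90 U$)
$Q{\left(y \right)} = 4 - y$
$10300 + \frac{-3711 - 5025}{-12491 + Q{\left(-54 \right)}} = 10300 + \frac{-3711 - 5025}{-12491 + \left(4 - -54\right)} = 10300 - \frac{8736}{-12491 + \left(4 + 54\right)} = 10300 - \frac{8736}{-12491 + 58} = 10300 - \frac{8736}{-12433} = 10300 - - \frac{8736}{12433} = 10300 + \frac{8736}{12433} = \frac{128068636}{12433}$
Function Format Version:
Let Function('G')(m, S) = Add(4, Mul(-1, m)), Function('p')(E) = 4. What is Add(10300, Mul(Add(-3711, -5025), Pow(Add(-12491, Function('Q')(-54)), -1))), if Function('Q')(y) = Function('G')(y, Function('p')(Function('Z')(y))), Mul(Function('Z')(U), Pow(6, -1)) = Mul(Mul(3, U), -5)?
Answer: Rational(128068636, 12433) ≈ 10301.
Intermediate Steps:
Function('Z')(U) = Mul(-90, U) (Function('Z')(U) = Mul(6, Mul(Mul(3, U), -5)) = Mul(6, Mul(-15, U)) = Mul(-90, U))
Function('Q')(y) = Add(4, Mul(-1, y))
Add(10300, Mul(Add(-3711, -5025), Pow(Add(-12491, Function('Q')(-54)), -1))) = Add(10300, Mul(Add(-3711, -5025), Pow(Add(-12491, Add(4, Mul(-1, -54))), -1))) = Add(10300, Mul(-8736, Pow(Add(-12491, Add(4, 54)), -1))) = Add(10300, Mul(-8736, Pow(Add(-12491, 58), -1))) = Add(10300, Mul(-8736, Pow(-12433, -1))) = Add(10300, Mul(-8736, Rational(-1, 12433))) = Add(10300, Rational(8736, 12433)) = Rational(128068636, 12433)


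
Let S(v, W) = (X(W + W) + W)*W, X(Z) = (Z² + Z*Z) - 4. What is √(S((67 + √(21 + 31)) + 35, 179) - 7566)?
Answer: 3*√5100719 ≈ 6775.4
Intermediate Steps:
X(Z) = -4 + 2*Z² (X(Z) = (Z² + Z²) - 4 = 2*Z² - 4 = -4 + 2*Z²)
S(v, W) = W*(-4 + W + 8*W²) (S(v, W) = ((-4 + 2*(W + W)²) + W)*W = ((-4 + 2*(2*W)²) + W)*W = ((-4 + 2*(4*W²)) + W)*W = ((-4 + 8*W²) + W)*W = (-4 + W + 8*W²)*W = W*(-4 + W + 8*W²))
√(S((67 + √(21 + 31)) + 35, 179) - 7566) = √(179*(-4 + 179 + 8*179²) - 7566) = √(179*(-4 + 179 + 8*32041) - 7566) = √(179*(-4 + 179 + 256328) - 7566) = √(179*256503 - 7566) = √(45914037 - 7566) = √45906471 = 3*√5100719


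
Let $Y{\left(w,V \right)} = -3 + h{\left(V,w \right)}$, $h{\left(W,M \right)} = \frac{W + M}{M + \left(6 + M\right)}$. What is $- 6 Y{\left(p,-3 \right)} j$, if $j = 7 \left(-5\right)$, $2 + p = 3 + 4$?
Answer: $- \frac{2415}{4} \approx -603.75$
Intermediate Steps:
$h{\left(W,M \right)} = \frac{M + W}{6 + 2 M}$
$p = 5$ ($p = -2 + \left(3 + 4\right) = -2 + 7 = 5$)
$Y{\left(w,V \right)} = -3 + \frac{V + w}{2 \left(3 + w\right)}$ ($Y{\left(w,V \right)} = -3 + \frac{w + V}{2 \left(3 + w\right)} = -3 + \frac{V + w}{2 \left(3 + w\right)}$)
$j = -35$
$- 6 Y{\left(p,-3 \right)} j = - 6 \frac{-18 - 3 - 25}{2 \left(3 + 5\right)} \left(-35\right) = - 6 \frac{-18 - 3 - 25}{2 \cdot 8} \left(-35\right) = - 6 \cdot \frac{1}{2} \cdot \frac{1}{8} \left(-46\right) \left(-35\right) = \left(-6\right) \left(- \frac{23}{8}\right) \left(-35\right) = \frac{69}{4} \left(-35\right) = - \frac{2415}{4}$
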